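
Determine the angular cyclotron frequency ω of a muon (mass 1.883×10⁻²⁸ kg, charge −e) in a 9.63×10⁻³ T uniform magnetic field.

ω ≈ 8.19×10⁶ rad/s

ω = |q|B/m.
ω = (1.602×10⁻¹⁹)(9.63×10⁻³)/1.883×10⁻²⁸ ≈ 8.19×10⁶ rad/s.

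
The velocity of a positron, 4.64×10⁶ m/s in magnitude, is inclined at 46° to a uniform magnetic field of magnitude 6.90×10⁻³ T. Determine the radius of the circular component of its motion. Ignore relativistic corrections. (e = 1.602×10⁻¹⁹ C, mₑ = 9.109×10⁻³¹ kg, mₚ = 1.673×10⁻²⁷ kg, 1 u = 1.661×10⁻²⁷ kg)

r ≈ 2.75×10⁻³ m

v⊥ = v sinθ = 4.64×10⁶·sin46° ≈ 3.338×10⁶ m/s.
r = m v⊥/(|q|B) = (9.109×10⁻³¹)(3.338×10⁶)/((1.602×10⁻¹⁹)(6.90×10⁻³)) ≈ 2.75×10⁻³ m.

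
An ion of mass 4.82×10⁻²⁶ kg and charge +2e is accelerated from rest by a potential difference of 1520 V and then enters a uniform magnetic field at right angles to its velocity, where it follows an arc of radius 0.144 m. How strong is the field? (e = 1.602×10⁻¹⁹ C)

v = √(2|q|V/m) = √(2·3.204×10⁻¹⁹·1520/4.82×10⁻²⁶) ≈ 1.422×10⁵ m/s.
B = mv/(|q|r) = (4.82×10⁻²⁶)(1.422×10⁵)/((3.204×10⁻¹⁹)(0.144)) ≈ 0.149 T.

B ≈ 0.149 T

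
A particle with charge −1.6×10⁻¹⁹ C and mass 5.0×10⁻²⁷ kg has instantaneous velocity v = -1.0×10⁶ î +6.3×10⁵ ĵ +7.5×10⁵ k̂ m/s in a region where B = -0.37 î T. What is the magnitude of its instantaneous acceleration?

|a| ≈ 1.16×10¹³ m/s²

v×B = (0, -2.78×10⁵, 2.33×10⁵) N/C.
F = q v×B = (−1.6×10⁻¹⁹ C)·(0, -2.78×10⁵, 2.33×10⁵) = (0, 4.44×10⁻¹⁴, -3.73×10⁻¹⁴) N.
|a| = |F|/m = 5.799×10⁻¹⁴/5.0×10⁻²⁷ ≈ 1.16×10¹³ m/s².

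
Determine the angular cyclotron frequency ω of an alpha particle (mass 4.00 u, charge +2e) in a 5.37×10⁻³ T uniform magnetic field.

ω = |q|B/m.
ω = (3.204×10⁻¹⁹)(5.37×10⁻³)/6.644×10⁻²⁷ ≈ 2.59×10⁵ rad/s.

ω ≈ 2.59×10⁵ rad/s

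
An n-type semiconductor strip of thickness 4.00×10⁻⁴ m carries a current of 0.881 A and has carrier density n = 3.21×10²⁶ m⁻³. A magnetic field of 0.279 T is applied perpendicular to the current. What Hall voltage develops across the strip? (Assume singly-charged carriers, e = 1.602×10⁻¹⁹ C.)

V_H ≈ 1.19×10⁻⁵ V

V_H = IB/(n e t).
V_H = (0.881)(0.279)/((3.21×10²⁶)(1.602×10⁻¹⁹)(4.00×10⁻⁴)) ≈ 1.19×10⁻⁵ V.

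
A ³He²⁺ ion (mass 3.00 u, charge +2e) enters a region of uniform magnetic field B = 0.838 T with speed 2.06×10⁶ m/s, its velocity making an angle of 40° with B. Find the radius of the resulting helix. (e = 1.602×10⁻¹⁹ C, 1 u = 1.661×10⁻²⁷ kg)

v⊥ = v sinθ = 2.06×10⁶·sin40° ≈ 1.324×10⁶ m/s.
r = m v⊥/(|q|B) = (4.983×10⁻²⁷)(1.324×10⁶)/((3.204×10⁻¹⁹)(0.838)) ≈ 0.0246 m.

r ≈ 0.0246 m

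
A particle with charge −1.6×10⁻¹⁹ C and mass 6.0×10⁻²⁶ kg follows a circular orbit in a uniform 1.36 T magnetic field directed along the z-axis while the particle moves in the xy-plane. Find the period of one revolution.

The cyclotron period depends only on m, q, B: T = 2πm/(|q|B).
T = 2π(6.0×10⁻²⁶)/((1.6×10⁻¹⁹)(1.36)) ≈ 1.73×10⁻⁶ s.

T ≈ 1.73×10⁻⁶ s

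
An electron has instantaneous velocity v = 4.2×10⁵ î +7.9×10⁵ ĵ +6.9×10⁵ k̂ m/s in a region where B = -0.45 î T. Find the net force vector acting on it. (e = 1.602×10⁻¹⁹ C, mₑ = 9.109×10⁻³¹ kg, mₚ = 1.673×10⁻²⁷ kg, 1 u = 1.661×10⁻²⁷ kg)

F ≈ (0, 4.97×10⁻¹⁴, -5.70×10⁻¹⁴) N

v×B = (0, -3.10×10⁵, 3.56×10⁵) N/C.
F = q v×B = (−1.602×10⁻¹⁹ C)·(0, -3.10×10⁵, 3.56×10⁵) = (0, 4.97×10⁻¹⁴, -5.70×10⁻¹⁴) N.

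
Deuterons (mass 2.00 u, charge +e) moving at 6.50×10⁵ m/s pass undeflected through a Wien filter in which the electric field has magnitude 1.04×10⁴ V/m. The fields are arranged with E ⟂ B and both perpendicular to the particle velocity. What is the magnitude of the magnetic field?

B = 0.0160 T

Balance of forces in the selector: qE = qvB ⇒ B = E/v.
B = 1.04×10⁴/6.50×10⁵ = 0.0160 T.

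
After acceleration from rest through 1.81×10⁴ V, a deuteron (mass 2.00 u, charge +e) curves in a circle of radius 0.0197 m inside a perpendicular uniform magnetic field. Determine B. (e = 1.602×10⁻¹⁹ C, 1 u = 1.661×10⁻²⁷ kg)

v = √(2|q|V/m) = √(2·1.602×10⁻¹⁹·1.81×10⁴/3.322×10⁻²⁷) ≈ 1.321×10⁶ m/s.
B = mv/(|q|r) = (3.322×10⁻²⁷)(1.321×10⁶)/((1.602×10⁻¹⁹)(0.0197)) ≈ 1.39 T.

B ≈ 1.39 T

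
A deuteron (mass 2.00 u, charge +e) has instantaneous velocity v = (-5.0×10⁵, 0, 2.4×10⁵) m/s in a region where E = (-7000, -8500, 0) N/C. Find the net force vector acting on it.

F ≈ (-1.12×10⁻¹⁵, -1.36×10⁻¹⁵, 0) N

Only an electric field acts, so F = qE = (1.602×10⁻¹⁹ C)·(-7000, -8500, 0) = (-1.12×10⁻¹⁵, -1.36×10⁻¹⁵, 0) N.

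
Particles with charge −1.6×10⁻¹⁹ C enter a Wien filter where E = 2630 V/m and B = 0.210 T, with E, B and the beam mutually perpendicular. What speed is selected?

For undeflected motion the electric and magnetic forces balance: qE = qvB.
v = E/B = 2630/0.210 = 1.25×10⁴ m/s.
The result is independent of the particle's charge and mass.

v = 1.25×10⁴ m/s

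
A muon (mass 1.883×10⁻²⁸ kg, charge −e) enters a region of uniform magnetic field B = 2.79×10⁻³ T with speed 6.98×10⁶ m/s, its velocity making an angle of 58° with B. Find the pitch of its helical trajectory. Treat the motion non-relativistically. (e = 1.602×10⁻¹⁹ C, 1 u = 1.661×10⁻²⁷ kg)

v∥ = v cosθ = 6.98×10⁶·cos58° ≈ 3.699×10⁶ m/s.
T = 2πm/(|q|B) = 2π(1.883×10⁻²⁸)/((1.602×10⁻¹⁹)(2.79×10⁻³)) ≈ 2.647×10⁻⁶ s.
pitch = v∥ T = (3.699×10⁶)(2.647×10⁻⁶) ≈ 9.79 m.

p ≈ 9.79 m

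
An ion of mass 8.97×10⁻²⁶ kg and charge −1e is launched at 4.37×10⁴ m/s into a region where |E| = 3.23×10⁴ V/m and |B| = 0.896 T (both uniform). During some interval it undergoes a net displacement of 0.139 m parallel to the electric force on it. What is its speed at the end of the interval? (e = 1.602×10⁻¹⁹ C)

B does no work; ΔKE = |q|E d.
½mv_f² = ½mv₀² + |q|Ed = ½(8.97×10⁻²⁶)(4.37×10⁴)² + (1.602×10⁻¹⁹)(3.23×10⁴)(0.139) ≈ 8.565×10⁻¹⁷ J + 7.192×10⁻¹⁶ J ≈ 8.049×10⁻¹⁶ J.
v_f = √(2·8.049×10⁻¹⁶/8.97×10⁻²⁶) ≈ 1.34×10⁵ m/s.

v_f ≈ 1.34×10⁵ m/s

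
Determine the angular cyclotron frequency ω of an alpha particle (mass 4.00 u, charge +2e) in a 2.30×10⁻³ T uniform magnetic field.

ω = |q|B/m.
ω = (3.204×10⁻¹⁹)(2.30×10⁻³)/6.644×10⁻²⁷ ≈ 1.11×10⁵ rad/s.

ω ≈ 1.11×10⁵ rad/s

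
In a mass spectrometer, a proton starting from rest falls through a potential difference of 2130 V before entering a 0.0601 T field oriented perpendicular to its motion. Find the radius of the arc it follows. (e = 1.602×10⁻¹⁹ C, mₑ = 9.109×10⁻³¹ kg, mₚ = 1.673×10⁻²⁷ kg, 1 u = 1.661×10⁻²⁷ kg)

r ≈ 0.111 m

Acceleration: |q|V = ½mv² ⇒ v = √(2|q|V/m) = √(2·1.602×10⁻¹⁹·2130/1.673×10⁻²⁷) ≈ 6.387×10⁵ m/s.
In the field: r = mv/(|q|B) = (1.673×10⁻²⁷)(6.387×10⁵)/((1.602×10⁻¹⁹)(0.0601)) ≈ 0.111 m.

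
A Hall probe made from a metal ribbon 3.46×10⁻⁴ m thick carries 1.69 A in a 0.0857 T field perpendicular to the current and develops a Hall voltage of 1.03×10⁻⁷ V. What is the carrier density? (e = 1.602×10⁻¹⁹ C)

n ≈ 2.54×10²⁸ m⁻³

From V_H = IB/(n e t), n = IB/(V_H e t).
n = (1.69)(0.0857)/((1.03×10⁻⁷)(1.602×10⁻¹⁹)(3.46×10⁻⁴)) ≈ 2.54×10²⁸ m⁻³.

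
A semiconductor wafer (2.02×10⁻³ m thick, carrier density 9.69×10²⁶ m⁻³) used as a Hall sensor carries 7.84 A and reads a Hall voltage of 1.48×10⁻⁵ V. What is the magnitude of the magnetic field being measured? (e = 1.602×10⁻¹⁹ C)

B ≈ 0.592 T

From V_H = IB/(n e t), B = V_H n e t / I.
B = (1.48×10⁻⁵)(9.69×10²⁶)(1.602×10⁻¹⁹)(2.02×10⁻³)/7.84 ≈ 0.592 T.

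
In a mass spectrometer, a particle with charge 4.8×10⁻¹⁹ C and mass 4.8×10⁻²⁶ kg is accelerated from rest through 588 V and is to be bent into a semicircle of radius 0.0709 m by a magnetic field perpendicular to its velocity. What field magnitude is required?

v = √(2|q|V/m) = √(2·4.8×10⁻¹⁹·588/4.8×10⁻²⁶) ≈ 1.084×10⁵ m/s.
B = mv/(|q|r) = (4.8×10⁻²⁶)(1.084×10⁵)/((4.8×10⁻¹⁹)(0.0709)) ≈ 0.153 T.

B ≈ 0.153 T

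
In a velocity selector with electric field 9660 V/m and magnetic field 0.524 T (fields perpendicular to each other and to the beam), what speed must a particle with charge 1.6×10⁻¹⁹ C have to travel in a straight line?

v = 1.84×10⁴ m/s

Zero net Lorentz force requires |qE| = |q v×B|, i.e. E = vB.
v = E/B = 9660/0.524 = 1.84×10⁴ m/s.
The result is independent of the particle's charge and mass.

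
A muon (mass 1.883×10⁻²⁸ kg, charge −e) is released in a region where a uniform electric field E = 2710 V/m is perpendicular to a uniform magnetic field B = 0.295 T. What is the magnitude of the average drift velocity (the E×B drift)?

In crossed fields the guiding centre drifts at v_d = |E×B|/B² = E/B, independent of charge and mass.
v_d = 2710/0.295 = 9190 m/s.

v_d ≈ 9190 m/s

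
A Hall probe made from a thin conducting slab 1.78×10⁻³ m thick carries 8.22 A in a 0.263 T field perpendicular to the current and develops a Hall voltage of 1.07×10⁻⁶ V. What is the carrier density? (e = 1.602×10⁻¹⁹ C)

n ≈ 7.09×10²⁷ m⁻³

From V_H = IB/(n e t), n = IB/(V_H e t).
n = (8.22)(0.263)/((1.07×10⁻⁶)(1.602×10⁻¹⁹)(1.78×10⁻³)) ≈ 7.09×10²⁷ m⁻³.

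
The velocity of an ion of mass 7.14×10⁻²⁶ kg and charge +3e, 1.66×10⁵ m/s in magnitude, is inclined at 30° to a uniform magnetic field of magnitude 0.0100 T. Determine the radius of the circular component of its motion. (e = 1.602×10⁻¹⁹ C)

r ≈ 1.23 m

v⊥ = v sinθ = 1.66×10⁵·sin30° ≈ 8.300×10⁴ m/s.
r = m v⊥/(|q|B) = (7.14×10⁻²⁶)(8.300×10⁴)/((4.806×10⁻¹⁹)(0.0100)) ≈ 1.23 m.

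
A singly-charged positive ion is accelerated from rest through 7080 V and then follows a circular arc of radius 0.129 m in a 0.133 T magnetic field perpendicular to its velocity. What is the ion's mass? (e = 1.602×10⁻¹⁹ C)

Combine |q|V = ½mv² and r = mv/(|q|B): eliminate v to get m = qB²r²/(2V).
m = (1.602×10⁻¹⁹)(0.133)²(0.129)²/(2·7080) ≈ 3.33×10⁻²⁷ kg.

m ≈ 3.33×10⁻²⁷ kg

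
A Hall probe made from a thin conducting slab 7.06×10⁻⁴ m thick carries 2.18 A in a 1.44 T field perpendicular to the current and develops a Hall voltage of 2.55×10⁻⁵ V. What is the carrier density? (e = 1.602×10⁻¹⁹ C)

From V_H = IB/(n e t), n = IB/(V_H e t).
n = (2.18)(1.44)/((2.55×10⁻⁵)(1.602×10⁻¹⁹)(7.06×10⁻⁴)) ≈ 1.09×10²⁷ m⁻³.

n ≈ 1.09×10²⁷ m⁻³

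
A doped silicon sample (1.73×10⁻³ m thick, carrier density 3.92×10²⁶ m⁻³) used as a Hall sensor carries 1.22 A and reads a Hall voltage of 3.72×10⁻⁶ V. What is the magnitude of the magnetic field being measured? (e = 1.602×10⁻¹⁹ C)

B ≈ 0.331 T

From V_H = IB/(n e t), B = V_H n e t / I.
B = (3.72×10⁻⁶)(3.92×10²⁶)(1.602×10⁻¹⁹)(1.73×10⁻³)/1.22 ≈ 0.331 T.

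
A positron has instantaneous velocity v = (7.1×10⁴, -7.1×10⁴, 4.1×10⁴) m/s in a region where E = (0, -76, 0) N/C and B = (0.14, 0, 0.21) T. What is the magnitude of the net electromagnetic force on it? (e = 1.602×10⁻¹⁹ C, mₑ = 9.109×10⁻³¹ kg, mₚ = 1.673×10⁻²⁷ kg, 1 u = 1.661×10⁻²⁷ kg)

v×B = (-1.49×10⁴, -9170, 9940) N/C.
E + v×B = (-1.49×10⁴, -9250, 9940) N/C.
F = q(E + v×B) = (1.602×10⁻¹⁹ C)·(-1.49×10⁴, -9250, 9940) = (-2.39×10⁻¹⁵, -1.48×10⁻¹⁵, 1.59×10⁻¹⁵) N.
|F| = 3.23×10⁻¹⁵ N.

|F| ≈ 3.23×10⁻¹⁵ N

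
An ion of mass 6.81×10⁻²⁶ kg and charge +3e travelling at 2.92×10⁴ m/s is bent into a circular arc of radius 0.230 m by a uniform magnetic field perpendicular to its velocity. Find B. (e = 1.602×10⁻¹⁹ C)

B ≈ 0.0180 T

From |q|vB = mv²/r, B = mv/(|q|r).
B = (6.81×10⁻²⁶)(2.92×10⁴)/((4.806×10⁻¹⁹)(0.230)) ≈ 0.0180 T.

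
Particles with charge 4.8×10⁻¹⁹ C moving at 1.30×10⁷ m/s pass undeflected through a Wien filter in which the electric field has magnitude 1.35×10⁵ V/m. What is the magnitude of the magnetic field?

B = 0.0104 T

Balance of forces in the selector: qE = qvB ⇒ B = E/v.
B = 1.35×10⁵/1.30×10⁷ = 0.0104 T.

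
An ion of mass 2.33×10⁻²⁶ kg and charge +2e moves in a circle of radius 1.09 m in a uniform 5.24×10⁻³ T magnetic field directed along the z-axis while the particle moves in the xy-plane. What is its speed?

v ≈ 7.85×10⁴ m/s

From |q|vB = mv²/r, v = |q|Br/m.
v = (3.204×10⁻¹⁹)(5.24×10⁻³)(1.09)/2.33×10⁻²⁶ ≈ 7.85×10⁴ m/s.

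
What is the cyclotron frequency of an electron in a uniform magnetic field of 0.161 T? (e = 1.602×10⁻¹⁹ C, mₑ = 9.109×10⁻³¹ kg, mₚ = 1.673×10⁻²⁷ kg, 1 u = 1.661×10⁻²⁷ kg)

f = |q|B/(2πm).
f = (1.602×10⁻¹⁹)(0.161)/(2π·9.109×10⁻³¹) ≈ 4.51×10⁹ Hz.

f ≈ 4.51×10⁹ Hz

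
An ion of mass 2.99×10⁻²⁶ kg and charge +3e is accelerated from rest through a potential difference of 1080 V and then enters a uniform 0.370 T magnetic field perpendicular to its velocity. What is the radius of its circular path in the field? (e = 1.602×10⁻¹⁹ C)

r ≈ 0.0313 m

Acceleration: |q|V = ½mv² ⇒ v = √(2|q|V/m) = √(2·4.806×10⁻¹⁹·1080/2.99×10⁻²⁶) ≈ 1.863×10⁵ m/s.
In the field: r = mv/(|q|B) = (2.99×10⁻²⁶)(1.863×10⁵)/((4.806×10⁻¹⁹)(0.370)) ≈ 0.0313 m.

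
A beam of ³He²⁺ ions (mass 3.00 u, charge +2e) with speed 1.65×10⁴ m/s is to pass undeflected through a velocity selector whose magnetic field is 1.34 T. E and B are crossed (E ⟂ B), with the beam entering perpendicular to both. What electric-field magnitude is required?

E = 2.21×10⁴ V/m

For straight-line motion qE = qvB, so E = vB.
E = 1.65×10⁴ × 1.34 = 2.21×10⁴ V/m.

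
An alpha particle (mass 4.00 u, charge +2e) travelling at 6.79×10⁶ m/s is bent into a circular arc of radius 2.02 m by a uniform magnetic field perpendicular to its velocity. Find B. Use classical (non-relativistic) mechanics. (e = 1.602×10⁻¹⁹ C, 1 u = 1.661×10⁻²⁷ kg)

B ≈ 0.0697 T

From |q|vB = mv²/r, B = mv/(|q|r).
B = (6.644×10⁻²⁷)(6.79×10⁶)/((3.204×10⁻¹⁹)(2.02)) ≈ 0.0697 T.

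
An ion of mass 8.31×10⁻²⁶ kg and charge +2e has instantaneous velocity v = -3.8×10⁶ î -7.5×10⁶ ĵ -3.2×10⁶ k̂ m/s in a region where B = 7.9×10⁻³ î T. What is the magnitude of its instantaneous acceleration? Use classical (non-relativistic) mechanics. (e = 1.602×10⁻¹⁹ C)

v×B = (0, -2.53×10⁴, 5.93×10⁴) N/C.
F = q v×B = (3.204×10⁻¹⁹ C)·(0, -2.53×10⁴, 5.93×10⁴) = (0, -8.10×10⁻¹⁵, 1.90×10⁻¹⁴) N.
|a| = |F|/m = 2.064×10⁻¹⁴/8.31×10⁻²⁶ ≈ 2.48×10¹¹ m/s².

|a| ≈ 2.48×10¹¹ m/s²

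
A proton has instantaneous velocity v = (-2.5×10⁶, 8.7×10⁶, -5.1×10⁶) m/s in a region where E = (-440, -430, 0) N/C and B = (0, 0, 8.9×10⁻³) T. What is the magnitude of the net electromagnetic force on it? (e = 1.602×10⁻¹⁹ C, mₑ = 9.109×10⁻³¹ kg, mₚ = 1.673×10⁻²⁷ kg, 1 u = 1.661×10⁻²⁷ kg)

v×B = (7.74×10⁴, 2.22×10⁴, 0) N/C.
E + v×B = (7.70×10⁴, 2.18×10⁴, 0) N/C.
F = q(E + v×B) = (1.602×10⁻¹⁹ C)·(7.70×10⁴, 2.18×10⁴, 0) = (1.23×10⁻¹⁴, 3.50×10⁻¹⁵, 0) N.
|F| = 1.28×10⁻¹⁴ N.

|F| ≈ 1.28×10⁻¹⁴ N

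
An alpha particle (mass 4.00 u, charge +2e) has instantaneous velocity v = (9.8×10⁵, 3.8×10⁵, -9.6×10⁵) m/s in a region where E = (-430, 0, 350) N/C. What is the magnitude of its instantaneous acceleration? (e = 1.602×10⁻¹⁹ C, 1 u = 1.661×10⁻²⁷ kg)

|a| ≈ 2.67×10¹⁰ m/s²

Only an electric field acts, so F = qE = (3.204×10⁻¹⁹ C)·(-430, 0, 350) = (-1.38×10⁻¹⁶, 0, 1.12×10⁻¹⁶) N.
|a| = |F|/m = 1.776×10⁻¹⁶/6.644×10⁻²⁷ ≈ 2.67×10¹⁰ m/s².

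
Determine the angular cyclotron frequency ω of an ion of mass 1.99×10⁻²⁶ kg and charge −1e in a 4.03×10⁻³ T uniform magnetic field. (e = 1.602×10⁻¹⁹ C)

ω ≈ 3.24×10⁴ rad/s

ω = |q|B/m.
ω = (1.602×10⁻¹⁹)(4.03×10⁻³)/1.99×10⁻²⁶ ≈ 3.24×10⁴ rad/s.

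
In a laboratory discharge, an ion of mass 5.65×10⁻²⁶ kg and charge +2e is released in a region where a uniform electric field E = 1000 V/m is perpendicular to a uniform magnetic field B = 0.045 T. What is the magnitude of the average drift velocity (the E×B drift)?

v_d ≈ 2.2×10⁴ m/s

In crossed fields the guiding centre drifts at v_d = |E×B|/B² = E/B, independent of charge and mass.
v_d = 1000/0.045 = 2.2×10⁴ m/s.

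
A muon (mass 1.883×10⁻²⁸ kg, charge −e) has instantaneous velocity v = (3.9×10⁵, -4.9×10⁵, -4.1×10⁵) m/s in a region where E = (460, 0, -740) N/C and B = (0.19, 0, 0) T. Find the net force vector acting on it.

F ≈ (-7.37×10⁻¹⁷, 1.25×10⁻¹⁴, -1.48×10⁻¹⁴) N

v×B = (0, -7.79×10⁴, 9.31×10⁴) N/C.
E + v×B = (460, -7.79×10⁴, 9.24×10⁴) N/C.
F = q(E + v×B) = (−1.602×10⁻¹⁹ C)·(460, -7.79×10⁴, 9.24×10⁴) = (-7.37×10⁻¹⁷, 1.25×10⁻¹⁴, -1.48×10⁻¹⁴) N.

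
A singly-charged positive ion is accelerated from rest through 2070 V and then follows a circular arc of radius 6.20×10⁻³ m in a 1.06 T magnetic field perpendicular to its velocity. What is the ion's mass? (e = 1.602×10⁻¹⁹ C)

Combine |q|V = ½mv² and r = mv/(|q|B): eliminate v to get m = qB²r²/(2V).
m = (1.602×10⁻¹⁹)(1.06)²(6.20×10⁻³)²/(2·2070) ≈ 1.67×10⁻²⁷ kg.

m ≈ 1.67×10⁻²⁷ kg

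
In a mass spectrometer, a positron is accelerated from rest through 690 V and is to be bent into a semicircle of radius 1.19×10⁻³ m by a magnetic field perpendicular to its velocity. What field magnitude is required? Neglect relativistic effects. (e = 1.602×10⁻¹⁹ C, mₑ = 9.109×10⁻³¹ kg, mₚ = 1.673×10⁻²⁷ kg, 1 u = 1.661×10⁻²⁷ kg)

B ≈ 0.0744 T

v = √(2|q|V/m) = √(2·1.602×10⁻¹⁹·690/9.109×10⁻³¹) ≈ 1.558×10⁷ m/s.
B = mv/(|q|r) = (9.109×10⁻³¹)(1.558×10⁷)/((1.602×10⁻¹⁹)(1.19×10⁻³)) ≈ 0.0744 T.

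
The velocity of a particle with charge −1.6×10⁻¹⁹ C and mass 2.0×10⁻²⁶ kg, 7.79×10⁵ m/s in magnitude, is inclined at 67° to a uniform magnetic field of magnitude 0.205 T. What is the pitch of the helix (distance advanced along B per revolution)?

p ≈ 1.17 m

v∥ = v cosθ = 7.79×10⁵·cos67° ≈ 3.044×10⁵ m/s.
T = 2πm/(|q|B) = 2π(2.0×10⁻²⁶)/((1.6×10⁻¹⁹)(0.205)) ≈ 3.831×10⁻⁶ s.
pitch = v∥ T = (3.044×10⁵)(3.831×10⁻⁶) ≈ 1.17 m.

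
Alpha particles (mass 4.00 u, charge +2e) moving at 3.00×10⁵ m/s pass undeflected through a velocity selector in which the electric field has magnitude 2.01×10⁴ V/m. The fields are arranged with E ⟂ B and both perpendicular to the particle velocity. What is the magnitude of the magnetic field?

Balance of forces in the selector: qE = qvB ⇒ B = E/v.
B = 2.01×10⁴/3.00×10⁵ = 0.0670 T.

B = 0.0670 T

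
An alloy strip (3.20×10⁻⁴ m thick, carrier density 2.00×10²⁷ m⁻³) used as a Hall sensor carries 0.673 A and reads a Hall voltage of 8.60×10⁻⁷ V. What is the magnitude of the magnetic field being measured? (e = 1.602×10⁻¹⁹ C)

From V_H = IB/(n e t), B = V_H n e t / I.
B = (8.60×10⁻⁷)(2.00×10²⁷)(1.602×10⁻¹⁹)(3.20×10⁻⁴)/0.673 ≈ 0.131 T.

B ≈ 0.131 T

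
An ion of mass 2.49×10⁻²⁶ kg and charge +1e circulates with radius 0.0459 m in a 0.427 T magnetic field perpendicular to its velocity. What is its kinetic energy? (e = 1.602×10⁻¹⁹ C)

KE ≈ 1240 eV

v = |q|Br/m, then KE = ½mv² = (qBr)²/(2m).
v = (1.602×10⁻¹⁹)(0.427)(0.0459)/2.49×10⁻²⁶ ≈ 1.261×10⁵ m/s.
KE = ½(2.49×10⁻²⁶)(1.261×10⁵)² ≈ 1.98×10⁻¹⁶ J = 1240 eV.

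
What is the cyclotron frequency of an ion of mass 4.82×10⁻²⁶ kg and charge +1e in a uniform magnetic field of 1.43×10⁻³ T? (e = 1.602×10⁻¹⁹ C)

f ≈ 756 Hz

f = |q|B/(2πm).
f = (1.602×10⁻¹⁹)(1.43×10⁻³)/(2π·4.82×10⁻²⁶) ≈ 756 Hz.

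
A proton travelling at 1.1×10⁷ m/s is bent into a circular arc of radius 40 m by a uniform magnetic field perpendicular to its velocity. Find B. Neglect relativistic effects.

From |q|vB = mv²/r, B = mv/(|q|r).
B = (1.673×10⁻²⁷)(1.1×10⁷)/((1.602×10⁻¹⁹)(40)) ≈ 2.9×10⁻³ T.

B ≈ 2.9×10⁻³ T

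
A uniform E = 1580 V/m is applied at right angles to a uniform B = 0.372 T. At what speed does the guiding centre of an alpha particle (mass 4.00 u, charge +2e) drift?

The steady drift has the magnetic force balancing the electric force, so v_d = E/B.
v_d = 1580/0.372 = 4250 m/s.

v_d ≈ 4250 m/s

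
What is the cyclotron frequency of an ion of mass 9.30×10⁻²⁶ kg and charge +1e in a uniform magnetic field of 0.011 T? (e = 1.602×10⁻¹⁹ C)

f = |q|B/(2πm).
f = (1.602×10⁻¹⁹)(0.011)/(2π·9.30×10⁻²⁶) ≈ 3000 Hz.

f ≈ 3000 Hz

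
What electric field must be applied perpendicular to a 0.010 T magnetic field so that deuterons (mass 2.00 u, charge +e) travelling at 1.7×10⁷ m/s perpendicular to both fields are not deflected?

For straight-line motion qE = qvB, so E = vB.
E = 1.7×10⁷ × 0.010 = 1.7×10⁵ V/m.

E = 1.7×10⁵ V/m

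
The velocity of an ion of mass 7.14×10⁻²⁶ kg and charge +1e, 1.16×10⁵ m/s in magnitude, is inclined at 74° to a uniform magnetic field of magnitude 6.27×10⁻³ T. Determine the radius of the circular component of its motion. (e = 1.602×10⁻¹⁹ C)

v⊥ = v sinθ = 1.16×10⁵·sin74° ≈ 1.115×10⁵ m/s.
r = m v⊥/(|q|B) = (7.14×10⁻²⁶)(1.115×10⁵)/((1.602×10⁻¹⁹)(6.27×10⁻³)) ≈ 7.93 m.

r ≈ 7.93 m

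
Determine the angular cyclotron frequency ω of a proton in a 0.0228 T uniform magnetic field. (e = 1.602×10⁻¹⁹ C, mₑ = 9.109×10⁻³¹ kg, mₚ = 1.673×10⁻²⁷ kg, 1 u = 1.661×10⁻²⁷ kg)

ω ≈ 2.18×10⁶ rad/s

ω = |q|B/m.
ω = (1.602×10⁻¹⁹)(0.0228)/1.673×10⁻²⁷ ≈ 2.18×10⁶ rad/s.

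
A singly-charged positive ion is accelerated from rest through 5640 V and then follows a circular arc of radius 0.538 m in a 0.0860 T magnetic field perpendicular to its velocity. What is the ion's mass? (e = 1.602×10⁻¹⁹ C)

m ≈ 3.04×10⁻²⁶ kg

Combine |q|V = ½mv² and r = mv/(|q|B): eliminate v to get m = qB²r²/(2V).
m = (1.602×10⁻¹⁹)(0.0860)²(0.538)²/(2·5640) ≈ 3.04×10⁻²⁶ kg.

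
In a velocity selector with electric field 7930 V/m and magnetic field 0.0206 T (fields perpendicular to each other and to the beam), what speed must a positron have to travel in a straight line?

For undeflected motion the electric and magnetic forces balance: qE = qvB.
v = E/B = 7930/0.0206 = 3.85×10⁵ m/s.

v = 3.85×10⁵ m/s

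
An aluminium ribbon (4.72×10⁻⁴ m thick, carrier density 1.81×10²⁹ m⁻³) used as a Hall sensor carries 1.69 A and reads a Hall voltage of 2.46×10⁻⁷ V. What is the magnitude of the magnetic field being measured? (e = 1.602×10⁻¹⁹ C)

B ≈ 1.99 T

From V_H = IB/(n e t), B = V_H n e t / I.
B = (2.46×10⁻⁷)(1.81×10²⁹)(1.602×10⁻¹⁹)(4.72×10⁻⁴)/1.69 ≈ 1.99 T.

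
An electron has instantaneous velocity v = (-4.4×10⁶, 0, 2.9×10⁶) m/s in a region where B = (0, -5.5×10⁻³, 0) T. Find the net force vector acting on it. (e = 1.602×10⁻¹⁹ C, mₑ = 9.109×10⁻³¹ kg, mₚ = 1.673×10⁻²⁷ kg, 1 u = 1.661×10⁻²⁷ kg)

v×B = (1.59×10⁴, 0, 2.42×10⁴) N/C.
F = q v×B = (−1.602×10⁻¹⁹ C)·(1.59×10⁴, 0, 2.42×10⁴) = (-2.56×10⁻¹⁵, 0, -3.88×10⁻¹⁵) N.

F ≈ (-2.56×10⁻¹⁵, 0, -3.88×10⁻¹⁵) N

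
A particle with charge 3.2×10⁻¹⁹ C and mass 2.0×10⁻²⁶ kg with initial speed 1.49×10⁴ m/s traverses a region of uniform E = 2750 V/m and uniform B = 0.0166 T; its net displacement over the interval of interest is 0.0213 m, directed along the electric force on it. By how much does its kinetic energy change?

The magnetic force is always ⟂ v and does no work; only the electric force changes KE.
ΔKE = F_E · d = |q|E d = (3.2×10⁻¹⁹)(2750)(0.0213) ≈ 1.87×10⁻¹⁷ J.

ΔKE ≈ 1.87×10⁻¹⁷ J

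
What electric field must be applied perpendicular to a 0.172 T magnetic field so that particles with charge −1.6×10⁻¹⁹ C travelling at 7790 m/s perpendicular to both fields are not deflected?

For straight-line motion qE = qvB, so E = vB.
E = 7790 × 0.172 = 1340 V/m.

E = 1340 V/m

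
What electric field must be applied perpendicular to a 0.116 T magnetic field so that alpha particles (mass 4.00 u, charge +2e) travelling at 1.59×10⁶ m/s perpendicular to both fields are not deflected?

E = 1.84×10⁵ V/m

For straight-line motion qE = qvB, so E = vB.
E = 1.59×10⁶ × 0.116 = 1.84×10⁵ V/m.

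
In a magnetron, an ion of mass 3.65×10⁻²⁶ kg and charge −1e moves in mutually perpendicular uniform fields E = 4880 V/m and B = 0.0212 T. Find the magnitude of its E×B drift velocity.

The steady drift has the magnetic force balancing the electric force, so v_d = E/B.
v_d = 4880/0.0212 = 2.30×10⁵ m/s.

v_d ≈ 2.30×10⁵ m/s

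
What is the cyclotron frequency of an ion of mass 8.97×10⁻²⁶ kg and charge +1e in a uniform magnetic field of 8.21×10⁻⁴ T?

f = |q|B/(2πm).
f = (1.602×10⁻¹⁹)(8.21×10⁻⁴)/(2π·8.97×10⁻²⁶) ≈ 233 Hz.

f ≈ 233 Hz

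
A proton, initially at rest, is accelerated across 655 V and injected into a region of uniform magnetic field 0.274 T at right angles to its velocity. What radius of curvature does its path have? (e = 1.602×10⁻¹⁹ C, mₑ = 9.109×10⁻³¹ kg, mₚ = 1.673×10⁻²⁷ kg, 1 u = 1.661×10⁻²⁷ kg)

Acceleration: |q|V = ½mv² ⇒ v = √(2|q|V/m) = √(2·1.602×10⁻¹⁹·655/1.673×10⁻²⁷) ≈ 3.542×10⁵ m/s.
In the field: r = mv/(|q|B) = (1.673×10⁻²⁷)(3.542×10⁵)/((1.602×10⁻¹⁹)(0.274)) ≈ 0.0135 m.

r ≈ 0.0135 m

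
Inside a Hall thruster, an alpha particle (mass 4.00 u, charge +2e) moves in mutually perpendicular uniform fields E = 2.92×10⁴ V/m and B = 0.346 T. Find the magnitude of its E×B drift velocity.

The steady drift has the magnetic force balancing the electric force, so v_d = E/B.
v_d = 2.92×10⁴/0.346 = 8.44×10⁴ m/s.

v_d ≈ 8.44×10⁴ m/s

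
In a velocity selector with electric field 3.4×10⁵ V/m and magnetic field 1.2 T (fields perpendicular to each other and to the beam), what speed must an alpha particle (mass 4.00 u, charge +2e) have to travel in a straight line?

v = 2.8×10⁵ m/s

Straight-line motion ⇒ electric and magnetic forces cancel, so E = vB.
v = E/B = 3.4×10⁵/1.2 = 2.8×10⁵ m/s.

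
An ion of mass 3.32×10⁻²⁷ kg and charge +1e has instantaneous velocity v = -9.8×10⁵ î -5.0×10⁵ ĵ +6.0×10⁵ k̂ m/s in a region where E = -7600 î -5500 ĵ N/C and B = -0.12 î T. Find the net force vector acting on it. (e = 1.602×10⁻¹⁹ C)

v×B = (0, -7.20×10⁴, -6.00×10⁴) N/C.
E + v×B = (-7600, -7.75×10⁴, -6.00×10⁴) N/C.
F = q(E + v×B) = (1.602×10⁻¹⁹ C)·(-7600, -7.75×10⁴, -6.00×10⁴) = (-1.22×10⁻¹⁵, -1.24×10⁻¹⁴, -9.61×10⁻¹⁵) N.

F ≈ (-1.22×10⁻¹⁵, -1.24×10⁻¹⁴, -9.61×10⁻¹⁵) N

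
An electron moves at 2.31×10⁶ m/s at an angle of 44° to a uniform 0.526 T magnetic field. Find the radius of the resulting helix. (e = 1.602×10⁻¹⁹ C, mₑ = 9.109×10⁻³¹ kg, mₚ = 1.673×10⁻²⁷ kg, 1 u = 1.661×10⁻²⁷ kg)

r ≈ 1.73×10⁻⁵ m

v⊥ = v sinθ = 2.31×10⁶·sin44° ≈ 1.605×10⁶ m/s.
r = m v⊥/(|q|B) = (9.109×10⁻³¹)(1.605×10⁶)/((1.602×10⁻¹⁹)(0.526)) ≈ 1.73×10⁻⁵ m.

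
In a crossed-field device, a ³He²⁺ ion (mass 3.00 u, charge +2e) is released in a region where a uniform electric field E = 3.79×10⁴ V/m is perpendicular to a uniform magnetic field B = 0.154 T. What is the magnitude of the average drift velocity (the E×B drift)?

v_d ≈ 2.46×10⁵ m/s

In crossed fields the guiding centre drifts at v_d = |E×B|/B² = E/B, independent of charge and mass.
v_d = 3.79×10⁴/0.154 = 2.46×10⁵ m/s.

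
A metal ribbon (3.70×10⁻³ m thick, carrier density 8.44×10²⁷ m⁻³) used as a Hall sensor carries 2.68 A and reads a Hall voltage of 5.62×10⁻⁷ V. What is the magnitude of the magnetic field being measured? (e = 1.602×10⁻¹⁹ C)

From V_H = IB/(n e t), B = V_H n e t / I.
B = (5.62×10⁻⁷)(8.44×10²⁷)(1.602×10⁻¹⁹)(3.70×10⁻³)/2.68 ≈ 1.05 T.

B ≈ 1.05 T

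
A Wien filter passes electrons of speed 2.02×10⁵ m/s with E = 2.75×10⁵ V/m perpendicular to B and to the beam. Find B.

B = 1.36 T

Balance of forces in the selector: qE = qvB ⇒ B = E/v.
B = 2.75×10⁵/2.02×10⁵ = 1.36 T.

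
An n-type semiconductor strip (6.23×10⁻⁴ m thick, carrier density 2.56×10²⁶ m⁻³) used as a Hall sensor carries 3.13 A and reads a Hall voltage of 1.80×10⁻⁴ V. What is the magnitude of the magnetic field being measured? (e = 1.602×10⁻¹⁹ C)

B ≈ 1.47 T

From V_H = IB/(n e t), B = V_H n e t / I.
B = (1.80×10⁻⁴)(2.56×10²⁶)(1.602×10⁻¹⁹)(6.23×10⁻⁴)/3.13 ≈ 1.47 T.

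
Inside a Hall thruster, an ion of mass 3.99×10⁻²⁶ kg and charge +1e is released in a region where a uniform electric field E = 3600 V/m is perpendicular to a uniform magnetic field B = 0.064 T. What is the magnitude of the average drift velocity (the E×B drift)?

v_d ≈ 5.6×10⁴ m/s

In crossed fields the guiding centre drifts at v_d = |E×B|/B² = E/B, independent of charge and mass.
v_d = 3600/0.064 = 5.6×10⁴ m/s.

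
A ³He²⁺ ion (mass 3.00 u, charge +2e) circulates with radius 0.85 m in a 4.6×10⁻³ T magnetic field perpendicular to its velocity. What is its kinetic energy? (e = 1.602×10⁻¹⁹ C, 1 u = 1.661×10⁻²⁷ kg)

KE ≈ 980 eV

v = |q|Br/m, then KE = ½mv² = (qBr)²/(2m).
v = (3.204×10⁻¹⁹)(4.6×10⁻³)(0.85)/4.983×10⁻²⁷ ≈ 2.514×10⁵ m/s.
KE = ½(4.983×10⁻²⁷)(2.514×10⁵)² ≈ 1.6×10⁻¹⁶ J = 980 eV.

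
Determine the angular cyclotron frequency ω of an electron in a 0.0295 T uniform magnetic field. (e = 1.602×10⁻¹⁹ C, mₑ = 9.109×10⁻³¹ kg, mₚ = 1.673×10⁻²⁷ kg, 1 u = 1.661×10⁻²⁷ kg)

ω ≈ 5.19×10⁹ rad/s

ω = |q|B/m.
ω = (1.602×10⁻¹⁹)(0.0295)/9.109×10⁻³¹ ≈ 5.19×10⁹ rad/s.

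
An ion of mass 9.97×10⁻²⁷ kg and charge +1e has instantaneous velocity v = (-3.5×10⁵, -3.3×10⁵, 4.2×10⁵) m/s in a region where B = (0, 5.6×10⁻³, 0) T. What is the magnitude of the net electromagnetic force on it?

|F| ≈ 4.90×10⁻¹⁶ N

v×B = (-2350, 0, -1960) N/C.
F = q v×B = (1.602×10⁻¹⁹ C)·(-2350, 0, -1960) = (-3.77×10⁻¹⁶, 0, -3.14×10⁻¹⁶) N.
|F| = 4.90×10⁻¹⁶ N.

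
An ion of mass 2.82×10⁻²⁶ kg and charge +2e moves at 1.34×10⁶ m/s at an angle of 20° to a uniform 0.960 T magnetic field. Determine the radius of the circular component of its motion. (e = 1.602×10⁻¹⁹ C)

v⊥ = v sinθ = 1.34×10⁶·sin20° ≈ 4.583×10⁵ m/s.
r = m v⊥/(|q|B) = (2.82×10⁻²⁶)(4.583×10⁵)/((3.204×10⁻¹⁹)(0.960)) ≈ 0.0420 m.

r ≈ 0.0420 m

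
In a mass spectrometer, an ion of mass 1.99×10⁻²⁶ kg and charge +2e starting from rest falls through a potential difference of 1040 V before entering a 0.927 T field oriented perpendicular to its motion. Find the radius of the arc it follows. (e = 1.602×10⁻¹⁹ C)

Acceleration: |q|V = ½mv² ⇒ v = √(2|q|V/m) = √(2·3.204×10⁻¹⁹·1040/1.99×10⁻²⁶) ≈ 1.830×10⁵ m/s.
In the field: r = mv/(|q|B) = (1.99×10⁻²⁶)(1.830×10⁵)/((3.204×10⁻¹⁹)(0.927)) ≈ 0.0123 m.

r ≈ 0.0123 m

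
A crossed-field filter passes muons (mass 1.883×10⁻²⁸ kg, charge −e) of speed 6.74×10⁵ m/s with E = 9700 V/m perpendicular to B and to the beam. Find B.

Balance of forces in the selector: qE = qvB ⇒ B = E/v.
B = 9700/6.74×10⁵ = 0.0144 T.

B = 0.0144 T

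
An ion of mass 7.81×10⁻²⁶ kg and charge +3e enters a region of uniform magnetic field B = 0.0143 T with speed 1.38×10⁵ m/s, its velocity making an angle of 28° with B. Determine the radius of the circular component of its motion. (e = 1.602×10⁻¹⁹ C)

v⊥ = v sinθ = 1.38×10⁵·sin28° ≈ 6.479×10⁴ m/s.
r = m v⊥/(|q|B) = (7.81×10⁻²⁶)(6.479×10⁴)/((4.806×10⁻¹⁹)(0.0143)) ≈ 0.736 m.

r ≈ 0.736 m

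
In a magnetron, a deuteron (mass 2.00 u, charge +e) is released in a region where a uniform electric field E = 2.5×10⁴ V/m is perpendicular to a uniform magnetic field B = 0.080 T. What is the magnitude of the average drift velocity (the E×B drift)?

In crossed fields the guiding centre drifts at v_d = |E×B|/B² = E/B, independent of charge and mass.
v_d = 2.5×10⁴/0.080 = 3.1×10⁵ m/s.

v_d ≈ 3.1×10⁵ m/s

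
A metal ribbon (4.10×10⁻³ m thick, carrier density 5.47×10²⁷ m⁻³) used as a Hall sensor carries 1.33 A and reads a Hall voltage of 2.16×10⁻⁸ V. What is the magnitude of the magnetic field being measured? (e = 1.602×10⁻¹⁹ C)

From V_H = IB/(n e t), B = V_H n e t / I.
B = (2.16×10⁻⁸)(5.47×10²⁷)(1.602×10⁻¹⁹)(4.10×10⁻³)/1.33 ≈ 0.0583 T.

B ≈ 0.0583 T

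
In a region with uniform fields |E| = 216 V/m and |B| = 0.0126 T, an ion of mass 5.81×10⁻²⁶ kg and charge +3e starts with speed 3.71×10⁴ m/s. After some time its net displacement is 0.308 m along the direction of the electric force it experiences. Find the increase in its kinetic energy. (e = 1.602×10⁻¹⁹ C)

The magnetic force is always ⟂ v and does no work; only the electric force changes KE.
ΔKE = F_E · d = |q|E d = (4.806×10⁻¹⁹)(216)(0.308) ≈ 3.20×10⁻¹⁷ J.

ΔKE ≈ 3.20×10⁻¹⁷ J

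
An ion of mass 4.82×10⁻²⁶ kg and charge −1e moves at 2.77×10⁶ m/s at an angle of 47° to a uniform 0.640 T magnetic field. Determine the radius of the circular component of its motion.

v⊥ = v sinθ = 2.77×10⁶·sin47° ≈ 2.026×10⁶ m/s.
r = m v⊥/(|q|B) = (4.82×10⁻²⁶)(2.026×10⁶)/((1.602×10⁻¹⁹)(0.640)) ≈ 0.952 m.

r ≈ 0.952 m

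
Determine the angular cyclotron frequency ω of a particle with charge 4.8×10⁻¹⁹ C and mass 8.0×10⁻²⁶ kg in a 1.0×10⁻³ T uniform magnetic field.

ω = |q|B/m.
ω = (4.8×10⁻¹⁹)(1.0×10⁻³)/8.0×10⁻²⁶ ≈ 6000 rad/s.

ω ≈ 6000 rad/s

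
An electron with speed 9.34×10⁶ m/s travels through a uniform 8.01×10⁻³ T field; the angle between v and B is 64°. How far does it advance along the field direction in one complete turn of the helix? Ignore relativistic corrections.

v∥ = v cosθ = 9.34×10⁶·cos64° ≈ 4.094×10⁶ m/s.
T = 2πm/(|q|B) = 2π(9.109×10⁻³¹)/((1.602×10⁻¹⁹)(8.01×10⁻³)) ≈ 4.460×10⁻⁹ s.
pitch = v∥ T = (4.094×10⁶)(4.460×10⁻⁹) ≈ 0.0183 m.

p ≈ 0.0183 m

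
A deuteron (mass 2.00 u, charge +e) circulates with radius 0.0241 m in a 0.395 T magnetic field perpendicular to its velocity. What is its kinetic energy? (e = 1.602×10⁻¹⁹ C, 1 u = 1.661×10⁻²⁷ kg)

v = |q|Br/m, then KE = ½mv² = (qBr)²/(2m).
v = (1.602×10⁻¹⁹)(0.395)(0.0241)/3.322×10⁻²⁷ ≈ 4.591×10⁵ m/s.
KE = ½(3.322×10⁻²⁷)(4.591×10⁵)² ≈ 3.50×10⁻¹⁶ J = 2190 eV.

KE ≈ 2190 eV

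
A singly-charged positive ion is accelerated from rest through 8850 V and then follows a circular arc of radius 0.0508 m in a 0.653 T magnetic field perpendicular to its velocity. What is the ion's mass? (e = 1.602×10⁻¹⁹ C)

Combine |q|V = ½mv² and r = mv/(|q|B): eliminate v to get m = qB²r²/(2V).
m = (1.602×10⁻¹⁹)(0.653)²(0.0508)²/(2·8850) ≈ 9.96×10⁻²⁷ kg.

m ≈ 9.96×10⁻²⁷ kg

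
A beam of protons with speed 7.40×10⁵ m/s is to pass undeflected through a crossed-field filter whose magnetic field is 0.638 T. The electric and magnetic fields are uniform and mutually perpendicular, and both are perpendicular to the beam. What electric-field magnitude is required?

E = 4.72×10⁵ V/m

For straight-line motion qE = qvB, so E = vB.
E = 7.40×10⁵ × 0.638 = 4.72×10⁵ V/m.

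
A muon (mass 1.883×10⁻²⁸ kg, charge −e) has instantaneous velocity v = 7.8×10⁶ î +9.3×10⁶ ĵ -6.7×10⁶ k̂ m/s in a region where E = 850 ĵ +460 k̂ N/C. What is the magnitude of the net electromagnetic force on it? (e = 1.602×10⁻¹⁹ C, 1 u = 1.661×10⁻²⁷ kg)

|F| ≈ 1.55×10⁻¹⁶ N

Only an electric field acts, so F = qE = (−1.602×10⁻¹⁹ C)·(0, 850, 460) = (0, -1.36×10⁻¹⁶, -7.37×10⁻¹⁷) N.
|F| = 1.55×10⁻¹⁶ N.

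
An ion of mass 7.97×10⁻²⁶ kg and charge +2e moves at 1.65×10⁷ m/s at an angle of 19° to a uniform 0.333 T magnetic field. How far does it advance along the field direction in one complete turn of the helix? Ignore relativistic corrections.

v∥ = v cosθ = 1.65×10⁷·cos19° ≈ 1.560×10⁷ m/s.
T = 2πm/(|q|B) = 2π(7.97×10⁻²⁶)/((3.204×10⁻¹⁹)(0.333)) ≈ 4.694×10⁻⁶ s.
pitch = v∥ T = (1.560×10⁷)(4.694×10⁻⁶) ≈ 73.2 m.

p ≈ 73.2 m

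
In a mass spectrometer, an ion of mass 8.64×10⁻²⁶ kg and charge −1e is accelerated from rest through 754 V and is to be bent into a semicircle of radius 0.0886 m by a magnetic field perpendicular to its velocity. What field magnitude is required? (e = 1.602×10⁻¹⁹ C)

B ≈ 0.322 T

v = √(2|q|V/m) = √(2·1.602×10⁻¹⁹·754/8.64×10⁻²⁶) ≈ 5.288×10⁴ m/s.
B = mv/(|q|r) = (8.64×10⁻²⁶)(5.288×10⁴)/((1.602×10⁻¹⁹)(0.0886)) ≈ 0.322 T.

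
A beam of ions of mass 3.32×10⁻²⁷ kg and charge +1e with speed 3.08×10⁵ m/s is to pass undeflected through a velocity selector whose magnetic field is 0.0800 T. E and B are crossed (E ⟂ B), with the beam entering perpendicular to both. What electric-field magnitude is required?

For straight-line motion qE = qvB, so E = vB.
E = 3.08×10⁵ × 0.0800 = 2.46×10⁴ V/m.

E = 2.46×10⁴ V/m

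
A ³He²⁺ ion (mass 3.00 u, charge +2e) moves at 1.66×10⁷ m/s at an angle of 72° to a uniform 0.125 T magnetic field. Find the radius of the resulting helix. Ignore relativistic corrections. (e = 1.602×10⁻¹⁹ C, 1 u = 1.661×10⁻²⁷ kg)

r ≈ 1.96 m

v⊥ = v sinθ = 1.66×10⁷·sin72° ≈ 1.579×10⁷ m/s.
r = m v⊥/(|q|B) = (4.983×10⁻²⁷)(1.579×10⁷)/((3.204×10⁻¹⁹)(0.125)) ≈ 1.96 m.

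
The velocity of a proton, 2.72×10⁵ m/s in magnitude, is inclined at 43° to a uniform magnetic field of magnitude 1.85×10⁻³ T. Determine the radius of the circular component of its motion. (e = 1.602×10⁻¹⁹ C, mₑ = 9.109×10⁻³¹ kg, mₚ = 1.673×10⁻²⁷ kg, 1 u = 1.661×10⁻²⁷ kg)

r ≈ 1.05 m

v⊥ = v sinθ = 2.72×10⁵·sin43° ≈ 1.855×10⁵ m/s.
r = m v⊥/(|q|B) = (1.673×10⁻²⁷)(1.855×10⁵)/((1.602×10⁻¹⁹)(1.85×10⁻³)) ≈ 1.05 m.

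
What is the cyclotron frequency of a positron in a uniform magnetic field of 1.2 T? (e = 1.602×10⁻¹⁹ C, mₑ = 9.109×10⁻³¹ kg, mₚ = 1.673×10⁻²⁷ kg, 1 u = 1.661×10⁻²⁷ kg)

f ≈ 3.4×10¹⁰ Hz

f = |q|B/(2πm).
f = (1.602×10⁻¹⁹)(1.2)/(2π·9.109×10⁻³¹) ≈ 3.4×10¹⁰ Hz.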